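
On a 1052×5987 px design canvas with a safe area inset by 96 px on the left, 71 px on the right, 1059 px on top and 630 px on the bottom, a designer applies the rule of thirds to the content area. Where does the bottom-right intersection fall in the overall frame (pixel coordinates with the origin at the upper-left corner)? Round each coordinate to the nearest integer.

Content width = 1052 − 96 − 71 = 885 px; content height = 5987 − 1059 − 630 = 4298 px.
Bottom-right is two-thirds across and two-thirds down within the content area.
x = 96 + 2 × 885/3 = 96 + 590.00 ≈ 686
y = 1059 + 2 × 4298/3 = 1059 + 2865.33 ≈ 3924

x = 686 px, y = 3924 px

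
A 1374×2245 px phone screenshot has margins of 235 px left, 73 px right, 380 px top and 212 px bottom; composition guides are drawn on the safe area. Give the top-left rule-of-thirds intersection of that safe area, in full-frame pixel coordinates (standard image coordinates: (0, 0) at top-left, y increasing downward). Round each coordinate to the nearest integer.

(590, 931)

Content width = 1374 − 235 − 73 = 1066 px; content height = 2245 − 380 − 212 = 1653 px.
Top-left is one-third across and one-third down within the safe area.
x = 235 + 1 × 1066/3 = 235 + 355.33 ≈ 590
y = 380 + 1 × 1653/3 = 380 + 551.00 ≈ 931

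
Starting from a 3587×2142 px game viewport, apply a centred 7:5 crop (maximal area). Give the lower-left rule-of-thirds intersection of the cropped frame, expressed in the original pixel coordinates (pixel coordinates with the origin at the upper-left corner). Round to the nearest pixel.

3587/2142 > 7/5, so the 7:5 crop keeps the full height 2142 and trims width to 2142 × 7/5 = 2998.80 px.
Left offset = (3587 − 2998.80)/2 = 294.10 px; top offset = 0.
Lower-left is one-third across and two-thirds down within the crop:
x = 294.10 + 1 × 2998.80/3 ≈ 1294; y = 0.00 + 2 × 2142.00/3 ≈ 1428.

x = 1294 px, y = 1428 px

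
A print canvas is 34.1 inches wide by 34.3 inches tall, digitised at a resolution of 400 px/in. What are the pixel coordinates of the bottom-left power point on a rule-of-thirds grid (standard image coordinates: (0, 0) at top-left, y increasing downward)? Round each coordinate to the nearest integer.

In pixels the canvas is 34.1 × 400 = 13640 wide and 34.3 × 400 = 13720 tall.
The bottom-left point is one-third across and two-thirds down:
x = 1 × 13640/3 ≈ 4547; y = 2 × 13720/3 ≈ 9147.

(4547, 9147)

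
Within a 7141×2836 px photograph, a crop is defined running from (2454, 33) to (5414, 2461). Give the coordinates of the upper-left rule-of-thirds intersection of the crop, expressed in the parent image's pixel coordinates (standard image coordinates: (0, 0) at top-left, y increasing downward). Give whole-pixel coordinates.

(3441, 842)

Crop width = 5414 − 2454 = 2960 px; one third is 986.67 px.
Crop height = 2461 − 33 = 2428 px; one third is 809.33 px.
The upper-left point is one-third across and one-third down within the crop:
x = 2454 + 1 × 986.67 ≈ 3441; y = 33 + 1 × 809.33 ≈ 842.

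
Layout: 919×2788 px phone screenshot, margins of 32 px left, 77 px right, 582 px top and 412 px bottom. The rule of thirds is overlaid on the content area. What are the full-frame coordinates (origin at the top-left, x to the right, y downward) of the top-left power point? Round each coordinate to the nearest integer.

Content width = 919 − 32 − 77 = 810 px; content height = 2788 − 582 − 412 = 1794 px.
Top-left is one-third across and one-third down within the content area.
x = 32 + 1 × 810/3 = 32 + 270.00 ≈ 302
y = 582 + 1 × 1794/3 = 582 + 598.00 ≈ 1180

(302, 1180)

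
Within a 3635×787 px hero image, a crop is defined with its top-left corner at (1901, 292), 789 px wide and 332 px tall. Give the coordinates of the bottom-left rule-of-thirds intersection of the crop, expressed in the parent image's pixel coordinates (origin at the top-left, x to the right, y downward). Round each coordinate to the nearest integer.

One third of the crop width 789 is 263.00 px.
One third of the crop height 332 is 110.67 px.
The bottom-left point is one-third across and two-thirds down within the crop:
x = 1901 + 1 × 263.00 ≈ 2164; y = 292 + 2 × 110.67 ≈ 513.

(2164, 513)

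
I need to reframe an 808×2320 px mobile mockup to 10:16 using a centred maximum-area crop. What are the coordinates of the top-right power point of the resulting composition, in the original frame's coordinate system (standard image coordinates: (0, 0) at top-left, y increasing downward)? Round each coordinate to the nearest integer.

808/2320 < 10/16, so the 10:16 crop keeps the full width 808 and trims height to 808 × 16/10 = 1292.80 px.
Top offset = (2320 − 1292.80)/2 = 513.60 px; left offset = 0.
Top-right is two-thirds across and one-third down within the crop:
x = 0.00 + 2 × 808.00/3 ≈ 539; y = 513.60 + 1 × 1292.80/3 ≈ 945.

x = 539 px, y = 945 px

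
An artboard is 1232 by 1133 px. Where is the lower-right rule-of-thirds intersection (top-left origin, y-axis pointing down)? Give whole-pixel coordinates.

(821, 755)

The lower-right point sits two-thirds of the way across and two-thirds of the way down.
x = 2 × 1232/3 ≈ 821; y = 2 × 1133/3 ≈ 755.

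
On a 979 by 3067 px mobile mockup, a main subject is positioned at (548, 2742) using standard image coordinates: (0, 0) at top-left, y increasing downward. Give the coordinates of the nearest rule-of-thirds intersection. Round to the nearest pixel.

(653, 2045)

Third lines: x ∈ {326, 653}, y ∈ {1022, 2045}.
548 is closer to x = 653; 2742 is closer to y = 2045.
So the nearest intersection is the lower-right power point.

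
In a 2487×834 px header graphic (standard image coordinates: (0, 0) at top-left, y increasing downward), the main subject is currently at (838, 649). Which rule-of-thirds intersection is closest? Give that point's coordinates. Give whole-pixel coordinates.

Third lines: x ∈ {829, 1658}, y ∈ {278, 556}.
838 is closer to x = 829; 649 is closer to y = 556.
So the nearest intersection is the lower-left power point.

x = 829 px, y = 556 px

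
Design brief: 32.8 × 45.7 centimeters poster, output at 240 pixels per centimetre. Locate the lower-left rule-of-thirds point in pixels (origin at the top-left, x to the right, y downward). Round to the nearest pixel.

In pixels the canvas is 32.8 × 240 = 7872 wide and 45.7 × 240 = 10968 tall.
The lower-left point is one-third across and two-thirds down:
x = 1 × 7872/3 ≈ 2624; y = 2 × 10968/3 ≈ 7312.

(2624, 7312)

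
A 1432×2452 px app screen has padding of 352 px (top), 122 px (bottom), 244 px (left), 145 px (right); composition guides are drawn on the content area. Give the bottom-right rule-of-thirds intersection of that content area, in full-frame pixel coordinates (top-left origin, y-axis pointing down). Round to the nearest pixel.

Content width = 1432 − 244 − 145 = 1043 px; content height = 2452 − 352 − 122 = 1978 px.
Bottom-right is two-thirds across and two-thirds down within the content area.
x = 244 + 2 × 1043/3 = 244 + 695.33 ≈ 939
y = 352 + 2 × 1978/3 = 352 + 1318.67 ≈ 1671

(939, 1671)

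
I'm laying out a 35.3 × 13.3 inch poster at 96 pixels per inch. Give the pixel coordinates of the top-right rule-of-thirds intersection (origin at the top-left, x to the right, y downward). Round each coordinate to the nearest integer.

In pixels the canvas is 35.3 × 96 = 3388.8 wide and 13.3 × 96 = 1276.8 tall.
The top-right point is two-thirds across and one-third down:
x = 2 × 3388.8/3 ≈ 2259; y = 1 × 1276.8/3 ≈ 426.

x = 2259 px, y = 426 px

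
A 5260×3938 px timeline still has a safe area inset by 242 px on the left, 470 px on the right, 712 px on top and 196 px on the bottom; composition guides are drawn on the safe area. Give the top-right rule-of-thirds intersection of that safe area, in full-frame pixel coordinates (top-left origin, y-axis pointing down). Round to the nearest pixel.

x = 3274 px, y = 1722 px

Content width = 5260 − 242 − 470 = 4548 px; content height = 3938 − 712 − 196 = 3030 px.
Top-right is two-thirds across and one-third down within the safe area.
x = 242 + 2 × 4548/3 = 242 + 3032.00 ≈ 3274
y = 712 + 1 × 3030/3 = 712 + 1010.00 ≈ 1722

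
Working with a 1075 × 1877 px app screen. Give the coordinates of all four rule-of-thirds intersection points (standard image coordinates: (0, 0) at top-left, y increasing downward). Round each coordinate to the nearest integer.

(358, 626), (717, 626), (358, 1251), (717, 1251)

One third of 1075 is 358.33; one third of 1877 is 625.67.
Vertical third lines at x = 358 and x = 717; horizontal third lines at y = 626 and y = 1251.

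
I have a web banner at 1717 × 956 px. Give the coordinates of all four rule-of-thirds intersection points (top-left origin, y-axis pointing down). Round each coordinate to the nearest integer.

One third of 1717 is 572.33; one third of 956 is 318.67.
Vertical third lines at x = 572 and x = 1145; horizontal third lines at y = 319 and y = 637.

(572, 319), (1145, 319), (572, 637), (1145, 637)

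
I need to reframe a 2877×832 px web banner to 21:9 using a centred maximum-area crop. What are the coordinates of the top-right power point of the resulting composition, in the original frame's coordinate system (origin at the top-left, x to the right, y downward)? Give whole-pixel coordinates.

2877/832 > 21/9, so the 21:9 crop keeps the full height 832 and trims width to 832 × 21/9 = 1941.33 px.
Left offset = (2877 − 1941.33)/2 = 467.83 px; top offset = 0.
Top-right is two-thirds across and one-third down within the crop:
x = 467.83 + 2 × 1941.33/3 ≈ 1762; y = 0.00 + 1 × 832.00/3 ≈ 277.

(1762, 277)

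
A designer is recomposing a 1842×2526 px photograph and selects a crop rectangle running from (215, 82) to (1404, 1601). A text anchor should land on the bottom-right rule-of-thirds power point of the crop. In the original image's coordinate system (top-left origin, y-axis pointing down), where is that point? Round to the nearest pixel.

x = 1008 px, y = 1095 px

Crop width = 1404 − 215 = 1189 px; one third is 396.33 px.
Crop height = 1601 − 82 = 1519 px; one third is 506.33 px.
The bottom-right point is two-thirds across and two-thirds down within the crop:
x = 215 + 2 × 396.33 ≈ 1008; y = 82 + 2 × 506.33 ≈ 1095.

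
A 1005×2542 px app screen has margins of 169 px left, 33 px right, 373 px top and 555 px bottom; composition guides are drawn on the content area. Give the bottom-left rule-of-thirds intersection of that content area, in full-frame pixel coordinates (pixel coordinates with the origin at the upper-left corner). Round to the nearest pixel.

x = 437 px, y = 1449 px

Content width = 1005 − 169 − 33 = 803 px; content height = 2542 − 373 − 555 = 1614 px.
Bottom-left is one-third across and two-thirds down within the content area.
x = 169 + 1 × 803/3 = 169 + 267.67 ≈ 437
y = 373 + 2 × 1614/3 = 373 + 1076.00 ≈ 1449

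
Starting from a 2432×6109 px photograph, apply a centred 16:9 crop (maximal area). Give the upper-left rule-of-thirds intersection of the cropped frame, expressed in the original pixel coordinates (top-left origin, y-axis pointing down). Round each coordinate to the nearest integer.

x = 811 px, y = 2827 px

2432/6109 < 16/9, so the 16:9 crop keeps the full width 2432 and trims height to 2432 × 9/16 = 1368.00 px.
Top offset = (6109 − 1368.00)/2 = 2370.50 px; left offset = 0.
Upper-left is one-third across and one-third down within the crop:
x = 0.00 + 1 × 2432.00/3 ≈ 811; y = 2370.50 + 1 × 1368.00/3 ≈ 2827.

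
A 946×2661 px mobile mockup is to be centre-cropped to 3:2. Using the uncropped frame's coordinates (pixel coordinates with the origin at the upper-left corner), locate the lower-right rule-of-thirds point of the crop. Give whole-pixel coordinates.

x = 631 px, y = 1436 px

946/2661 < 3/2, so the 3:2 crop keeps the full width 946 and trims height to 946 × 2/3 = 630.67 px.
Top offset = (2661 − 630.67)/2 = 1015.17 px; left offset = 0.
Lower-right is two-thirds across and two-thirds down within the crop:
x = 0.00 + 2 × 946.00/3 ≈ 631; y = 1015.17 + 2 × 630.67/3 ≈ 1436.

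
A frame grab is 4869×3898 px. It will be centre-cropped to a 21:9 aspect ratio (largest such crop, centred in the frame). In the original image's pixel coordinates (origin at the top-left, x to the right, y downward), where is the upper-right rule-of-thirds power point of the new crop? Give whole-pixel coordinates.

4869/3898 < 21/9, so the 21:9 crop keeps the full width 4869 and trims height to 4869 × 9/21 = 2086.71 px.
Top offset = (3898 − 2086.71)/2 = 905.64 px; left offset = 0.
Upper-right is two-thirds across and one-third down within the crop:
x = 0.00 + 2 × 4869.00/3 ≈ 3246; y = 905.64 + 1 × 2086.71/3 ≈ 1601.

x = 3246 px, y = 1601 px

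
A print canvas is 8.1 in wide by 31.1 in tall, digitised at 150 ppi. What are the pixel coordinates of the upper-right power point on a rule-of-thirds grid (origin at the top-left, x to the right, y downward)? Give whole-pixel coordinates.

x = 810 px, y = 1555 px

In pixels the canvas is 8.1 × 150 = 1215 wide and 31.1 × 150 = 4665 tall.
The upper-right point is two-thirds across and one-third down:
x = 2 × 1215/3 ≈ 810; y = 1 × 4665/3 ≈ 1555.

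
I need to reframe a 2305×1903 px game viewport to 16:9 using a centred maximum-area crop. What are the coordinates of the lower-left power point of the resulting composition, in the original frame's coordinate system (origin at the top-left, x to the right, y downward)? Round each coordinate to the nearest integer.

x = 768 px, y = 1168 px

2305/1903 < 16/9, so the 16:9 crop keeps the full width 2305 and trims height to 2305 × 9/16 = 1296.56 px.
Top offset = (1903 − 1296.56)/2 = 303.22 px; left offset = 0.
Lower-left is one-third across and two-thirds down within the crop:
x = 0.00 + 1 × 2305.00/3 ≈ 768; y = 303.22 + 2 × 1296.56/3 ≈ 1168.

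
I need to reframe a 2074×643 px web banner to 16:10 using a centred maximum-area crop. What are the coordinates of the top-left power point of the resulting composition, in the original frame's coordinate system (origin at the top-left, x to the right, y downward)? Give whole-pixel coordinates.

(866, 214)

2074/643 > 16/10, so the 16:10 crop keeps the full height 643 and trims width to 643 × 16/10 = 1028.80 px.
Left offset = (2074 − 1028.80)/2 = 522.60 px; top offset = 0.
Top-left is one-third across and one-third down within the crop:
x = 522.60 + 1 × 1028.80/3 ≈ 866; y = 0.00 + 1 × 643.00/3 ≈ 214.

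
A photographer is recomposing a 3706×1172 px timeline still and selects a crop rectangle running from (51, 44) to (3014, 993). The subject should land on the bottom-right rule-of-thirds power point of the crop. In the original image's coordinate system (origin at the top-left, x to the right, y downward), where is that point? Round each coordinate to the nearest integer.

Crop width = 3014 − 51 = 2963 px; one third is 987.67 px.
Crop height = 993 − 44 = 949 px; one third is 316.33 px.
The bottom-right point is two-thirds across and two-thirds down within the crop:
x = 51 + 2 × 987.67 ≈ 2026; y = 44 + 2 × 316.33 ≈ 677.

x = 2026 px, y = 677 px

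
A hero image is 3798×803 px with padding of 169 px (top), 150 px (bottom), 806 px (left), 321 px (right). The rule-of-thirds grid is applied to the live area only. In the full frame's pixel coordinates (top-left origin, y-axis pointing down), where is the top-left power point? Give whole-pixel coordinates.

Content width = 3798 − 806 − 321 = 2671 px; content height = 803 − 169 − 150 = 484 px.
Top-left is one-third across and one-third down within the live area.
x = 806 + 1 × 2671/3 = 806 + 890.33 ≈ 1696
y = 169 + 1 × 484/3 = 169 + 161.33 ≈ 330

x = 1696 px, y = 330 px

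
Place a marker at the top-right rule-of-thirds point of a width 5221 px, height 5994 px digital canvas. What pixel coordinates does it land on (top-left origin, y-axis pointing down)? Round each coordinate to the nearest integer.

The top-right point sits two-thirds of the way across and one-third of the way down.
x = 2 × 5221/3 ≈ 3481; y = 1 × 5994/3 ≈ 1998.

x = 3481 px, y = 1998 px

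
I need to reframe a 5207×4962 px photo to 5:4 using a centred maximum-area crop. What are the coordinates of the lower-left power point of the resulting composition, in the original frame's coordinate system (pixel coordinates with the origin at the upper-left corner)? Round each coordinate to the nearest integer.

x = 1736 px, y = 3175 px

5207/4962 < 5/4, so the 5:4 crop keeps the full width 5207 and trims height to 5207 × 4/5 = 4165.60 px.
Top offset = (4962 − 4165.60)/2 = 398.20 px; left offset = 0.
Lower-left is one-third across and two-thirds down within the crop:
x = 0.00 + 1 × 5207.00/3 ≈ 1736; y = 398.20 + 2 × 4165.60/3 ≈ 3175.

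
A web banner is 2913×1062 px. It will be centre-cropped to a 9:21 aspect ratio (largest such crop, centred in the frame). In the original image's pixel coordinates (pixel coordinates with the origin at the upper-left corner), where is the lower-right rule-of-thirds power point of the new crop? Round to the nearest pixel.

x = 1532 px, y = 708 px

2913/1062 > 9/21, so the 9:21 crop keeps the full height 1062 and trims width to 1062 × 9/21 = 455.14 px.
Left offset = (2913 − 455.14)/2 = 1228.93 px; top offset = 0.
Lower-right is two-thirds across and two-thirds down within the crop:
x = 1228.93 + 2 × 455.14/3 ≈ 1532; y = 0.00 + 2 × 1062.00/3 ≈ 708.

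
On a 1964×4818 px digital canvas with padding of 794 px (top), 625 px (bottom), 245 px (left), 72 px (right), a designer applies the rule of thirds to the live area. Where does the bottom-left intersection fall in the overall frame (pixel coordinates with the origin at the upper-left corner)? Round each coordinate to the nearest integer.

Content width = 1964 − 245 − 72 = 1647 px; content height = 4818 − 794 − 625 = 3399 px.
Bottom-left is one-third across and two-thirds down within the live area.
x = 245 + 1 × 1647/3 = 245 + 549.00 ≈ 794
y = 794 + 2 × 3399/3 = 794 + 2266.00 ≈ 3060

x = 794 px, y = 3060 px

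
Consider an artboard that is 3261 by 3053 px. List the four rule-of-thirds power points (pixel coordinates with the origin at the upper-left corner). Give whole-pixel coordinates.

(1087, 1018), (2174, 1018), (1087, 2035), (2174, 2035)

One third of 3261 is 1087; one third of 3053 is 1017.67.
Vertical third lines at x = 1087 and x = 2174; horizontal third lines at y = 1018 and y = 2035.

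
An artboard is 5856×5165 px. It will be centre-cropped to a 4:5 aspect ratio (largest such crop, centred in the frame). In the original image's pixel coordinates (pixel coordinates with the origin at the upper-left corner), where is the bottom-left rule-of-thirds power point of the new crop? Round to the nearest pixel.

5856/5165 > 4/5, so the 4:5 crop keeps the full height 5165 and trims width to 5165 × 4/5 = 4132.00 px.
Left offset = (5856 − 4132.00)/2 = 862.00 px; top offset = 0.
Bottom-left is one-third across and two-thirds down within the crop:
x = 862.00 + 1 × 4132.00/3 ≈ 2239; y = 0.00 + 2 × 5165.00/3 ≈ 3443.

(2239, 3443)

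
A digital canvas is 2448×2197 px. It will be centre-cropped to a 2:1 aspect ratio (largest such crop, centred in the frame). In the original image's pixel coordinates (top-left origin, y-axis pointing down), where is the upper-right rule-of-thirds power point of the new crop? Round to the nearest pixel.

(1632, 895)

2448/2197 < 2/1, so the 2:1 crop keeps the full width 2448 and trims height to 2448 × 1/2 = 1224.00 px.
Top offset = (2197 − 1224.00)/2 = 486.50 px; left offset = 0.
Upper-right is two-thirds across and one-third down within the crop:
x = 0.00 + 2 × 2448.00/3 ≈ 1632; y = 486.50 + 1 × 1224.00/3 ≈ 895.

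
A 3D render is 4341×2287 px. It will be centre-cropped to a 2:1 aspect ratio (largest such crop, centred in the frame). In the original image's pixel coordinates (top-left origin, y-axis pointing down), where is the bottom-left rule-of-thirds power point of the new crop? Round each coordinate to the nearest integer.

4341/2287 < 2/1, so the 2:1 crop keeps the full width 4341 and trims height to 4341 × 1/2 = 2170.50 px.
Top offset = (2287 − 2170.50)/2 = 58.25 px; left offset = 0.
Bottom-left is one-third across and two-thirds down within the crop:
x = 0.00 + 1 × 4341.00/3 ≈ 1447; y = 58.25 + 2 × 2170.50/3 ≈ 1505.

x = 1447 px, y = 1505 px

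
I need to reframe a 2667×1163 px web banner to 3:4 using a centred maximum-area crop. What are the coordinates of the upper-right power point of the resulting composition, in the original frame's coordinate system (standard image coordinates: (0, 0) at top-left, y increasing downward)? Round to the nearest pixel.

2667/1163 > 3/4, so the 3:4 crop keeps the full height 1163 and trims width to 1163 × 3/4 = 872.25 px.
Left offset = (2667 − 872.25)/2 = 897.38 px; top offset = 0.
Upper-right is two-thirds across and one-third down within the crop:
x = 897.38 + 2 × 872.25/3 ≈ 1479; y = 0.00 + 1 × 1163.00/3 ≈ 388.

(1479, 388)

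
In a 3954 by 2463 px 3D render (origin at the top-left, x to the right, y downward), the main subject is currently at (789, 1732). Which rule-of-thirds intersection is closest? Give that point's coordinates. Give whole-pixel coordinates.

(1318, 1642)

Third lines: x ∈ {1318, 2636}, y ∈ {821, 1642}.
789 is closer to x = 1318; 1732 is closer to y = 1642.
So the nearest intersection is the lower-left power point.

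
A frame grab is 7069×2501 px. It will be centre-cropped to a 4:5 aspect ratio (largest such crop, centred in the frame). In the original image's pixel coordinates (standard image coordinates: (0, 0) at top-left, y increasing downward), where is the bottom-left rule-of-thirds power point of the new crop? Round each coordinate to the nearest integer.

7069/2501 > 4/5, so the 4:5 crop keeps the full height 2501 and trims width to 2501 × 4/5 = 2000.80 px.
Left offset = (7069 − 2000.80)/2 = 2534.10 px; top offset = 0.
Bottom-left is one-third across and two-thirds down within the crop:
x = 2534.10 + 1 × 2000.80/3 ≈ 3201; y = 0.00 + 2 × 2501.00/3 ≈ 1667.

x = 3201 px, y = 1667 px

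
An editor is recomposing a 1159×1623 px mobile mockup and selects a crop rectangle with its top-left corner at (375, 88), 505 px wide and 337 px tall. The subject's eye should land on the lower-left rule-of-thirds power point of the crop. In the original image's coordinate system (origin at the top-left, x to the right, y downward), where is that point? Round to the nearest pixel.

x = 543 px, y = 313 px

One third of the crop width 505 is 168.33 px.
One third of the crop height 337 is 112.33 px.
The lower-left point is one-third across and two-thirds down within the crop:
x = 375 + 1 × 168.33 ≈ 543; y = 88 + 2 × 112.33 ≈ 313.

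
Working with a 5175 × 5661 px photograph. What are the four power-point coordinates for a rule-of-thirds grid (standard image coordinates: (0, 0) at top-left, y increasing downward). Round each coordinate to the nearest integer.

One third of 5175 is 1725; one third of 5661 is 1887.
Vertical third lines at x = 1725 and x = 3450; horizontal third lines at y = 1887 and y = 3774.

(1725, 1887), (3450, 1887), (1725, 3774), (3450, 3774)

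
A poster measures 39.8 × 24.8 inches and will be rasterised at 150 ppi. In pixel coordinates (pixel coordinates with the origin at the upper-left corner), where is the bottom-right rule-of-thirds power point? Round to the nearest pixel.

In pixels the canvas is 39.8 × 150 = 5970 wide and 24.8 × 150 = 3720 tall.
The bottom-right point is two-thirds across and two-thirds down:
x = 2 × 5970/3 ≈ 3980; y = 2 × 3720/3 ≈ 2480.

x = 3980 px, y = 2480 px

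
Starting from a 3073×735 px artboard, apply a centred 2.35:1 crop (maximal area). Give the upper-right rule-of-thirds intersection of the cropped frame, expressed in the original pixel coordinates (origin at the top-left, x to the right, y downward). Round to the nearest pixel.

3073/735 > 2.35/1, so the 2.35:1 crop keeps the full height 735 and trims width to 735 × 2.35/1 = 1727.25 px.
Left offset = (3073 − 1727.25)/2 = 672.88 px; top offset = 0.
Upper-right is two-thirds across and one-third down within the crop:
x = 672.88 + 2 × 1727.25/3 ≈ 1824; y = 0.00 + 1 × 735.00/3 ≈ 245.

x = 1824 px, y = 245 px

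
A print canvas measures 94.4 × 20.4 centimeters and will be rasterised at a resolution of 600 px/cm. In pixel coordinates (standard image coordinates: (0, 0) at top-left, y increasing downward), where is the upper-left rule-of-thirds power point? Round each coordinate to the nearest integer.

In pixels the canvas is 94.4 × 600 = 56640 wide and 20.4 × 600 = 12240 tall.
The upper-left point is one-third across and one-third down:
x = 1 × 56640/3 ≈ 18880; y = 1 × 12240/3 ≈ 4080.

x = 18880 px, y = 4080 px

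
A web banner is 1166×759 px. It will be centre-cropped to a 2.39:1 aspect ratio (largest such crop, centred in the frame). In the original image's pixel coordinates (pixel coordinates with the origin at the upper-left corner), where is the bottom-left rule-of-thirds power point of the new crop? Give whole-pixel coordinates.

1166/759 < 2.39/1, so the 2.39:1 crop keeps the full width 1166 and trims height to 1166 × 1/2.39 = 487.87 px.
Top offset = (759 − 487.87)/2 = 135.57 px; left offset = 0.
Bottom-left is one-third across and two-thirds down within the crop:
x = 0.00 + 1 × 1166.00/3 ≈ 389; y = 135.57 + 2 × 487.87/3 ≈ 461.

(389, 461)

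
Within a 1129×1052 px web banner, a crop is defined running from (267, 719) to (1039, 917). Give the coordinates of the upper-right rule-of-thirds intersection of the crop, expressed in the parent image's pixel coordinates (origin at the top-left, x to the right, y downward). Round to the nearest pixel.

x = 782 px, y = 785 px

Crop width = 1039 − 267 = 772 px; one third is 257.33 px.
Crop height = 917 − 719 = 198 px; one third is 66.00 px.
The upper-right point is two-thirds across and one-third down within the crop:
x = 267 + 2 × 257.33 ≈ 782; y = 719 + 1 × 66.00 ≈ 785.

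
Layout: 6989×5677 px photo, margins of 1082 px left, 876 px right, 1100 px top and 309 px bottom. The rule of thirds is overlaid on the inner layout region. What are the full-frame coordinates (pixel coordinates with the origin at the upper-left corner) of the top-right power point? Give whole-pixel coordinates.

x = 4436 px, y = 2523 px

Content width = 6989 − 1082 − 876 = 5031 px; content height = 5677 − 1100 − 309 = 4268 px.
Top-right is two-thirds across and one-third down within the inner layout region.
x = 1082 + 2 × 5031/3 = 1082 + 3354.00 ≈ 4436
y = 1100 + 1 × 4268/3 = 1100 + 1422.67 ≈ 2523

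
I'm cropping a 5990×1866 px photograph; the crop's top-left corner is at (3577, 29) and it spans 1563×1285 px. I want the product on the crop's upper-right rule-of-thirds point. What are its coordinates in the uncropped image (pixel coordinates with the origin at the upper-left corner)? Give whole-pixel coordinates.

x = 4619 px, y = 457 px

One third of the crop width 1563 is 521.00 px.
One third of the crop height 1285 is 428.33 px.
The upper-right point is two-thirds across and one-third down within the crop:
x = 3577 + 2 × 521.00 ≈ 4619; y = 29 + 1 × 428.33 ≈ 457.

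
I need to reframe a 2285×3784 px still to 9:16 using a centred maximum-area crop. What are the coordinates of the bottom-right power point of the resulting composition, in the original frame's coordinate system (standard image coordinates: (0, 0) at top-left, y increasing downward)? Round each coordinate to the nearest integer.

2285/3784 > 9/16, so the 9:16 crop keeps the full height 3784 and trims width to 3784 × 9/16 = 2128.50 px.
Left offset = (2285 − 2128.50)/2 = 78.25 px; top offset = 0.
Bottom-right is two-thirds across and two-thirds down within the crop:
x = 78.25 + 2 × 2128.50/3 ≈ 1497; y = 0.00 + 2 × 3784.00/3 ≈ 2523.

x = 1497 px, y = 2523 px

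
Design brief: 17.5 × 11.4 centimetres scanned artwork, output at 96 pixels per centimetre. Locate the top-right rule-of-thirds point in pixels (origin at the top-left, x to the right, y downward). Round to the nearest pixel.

(1120, 365)

In pixels the canvas is 17.5 × 96 = 1680 wide and 11.4 × 96 = 1094.4 tall.
The top-right point is two-thirds across and one-third down:
x = 2 × 1680/3 ≈ 1120; y = 1 × 1094.4/3 ≈ 365.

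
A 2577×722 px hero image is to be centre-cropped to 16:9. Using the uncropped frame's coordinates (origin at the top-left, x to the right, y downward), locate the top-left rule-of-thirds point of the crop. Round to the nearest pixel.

x = 1075 px, y = 241 px

2577/722 > 16/9, so the 16:9 crop keeps the full height 722 and trims width to 722 × 16/9 = 1283.56 px.
Left offset = (2577 − 1283.56)/2 = 646.72 px; top offset = 0.
Top-left is one-third across and one-third down within the crop:
x = 646.72 + 1 × 1283.56/3 ≈ 1075; y = 0.00 + 1 × 722.00/3 ≈ 241.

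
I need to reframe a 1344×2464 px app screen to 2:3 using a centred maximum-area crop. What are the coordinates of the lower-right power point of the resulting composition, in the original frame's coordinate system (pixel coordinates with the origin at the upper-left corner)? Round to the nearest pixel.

x = 896 px, y = 1568 px

1344/2464 < 2/3, so the 2:3 crop keeps the full width 1344 and trims height to 1344 × 3/2 = 2016.00 px.
Top offset = (2464 − 2016.00)/2 = 224.00 px; left offset = 0.
Lower-right is two-thirds across and two-thirds down within the crop:
x = 0.00 + 2 × 1344.00/3 ≈ 896; y = 224.00 + 2 × 2016.00/3 ≈ 1568.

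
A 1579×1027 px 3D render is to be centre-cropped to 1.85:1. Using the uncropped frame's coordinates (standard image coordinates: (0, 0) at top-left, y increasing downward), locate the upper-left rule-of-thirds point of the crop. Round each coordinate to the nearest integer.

1579/1027 < 1.85/1, so the 1.85:1 crop keeps the full width 1579 and trims height to 1579 × 1/1.85 = 853.51 px.
Top offset = (1027 − 853.51)/2 = 86.74 px; left offset = 0.
Upper-left is one-third across and one-third down within the crop:
x = 0.00 + 1 × 1579.00/3 ≈ 526; y = 86.74 + 1 × 853.51/3 ≈ 371.

(526, 371)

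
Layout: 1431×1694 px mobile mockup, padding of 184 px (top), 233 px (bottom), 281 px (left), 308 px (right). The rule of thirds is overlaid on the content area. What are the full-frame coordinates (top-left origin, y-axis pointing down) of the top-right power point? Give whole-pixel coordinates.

Content width = 1431 − 281 − 308 = 842 px; content height = 1694 − 184 − 233 = 1277 px.
Top-right is two-thirds across and one-third down within the content area.
x = 281 + 2 × 842/3 = 281 + 561.33 ≈ 842
y = 184 + 1 × 1277/3 = 184 + 425.67 ≈ 610

(842, 610)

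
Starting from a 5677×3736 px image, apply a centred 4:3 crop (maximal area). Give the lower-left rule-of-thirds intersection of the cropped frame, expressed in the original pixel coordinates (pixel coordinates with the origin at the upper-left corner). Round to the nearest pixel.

(2008, 2491)

5677/3736 > 4/3, so the 4:3 crop keeps the full height 3736 and trims width to 3736 × 4/3 = 4981.33 px.
Left offset = (5677 − 4981.33)/2 = 347.83 px; top offset = 0.
Lower-left is one-third across and two-thirds down within the crop:
x = 347.83 + 1 × 4981.33/3 ≈ 2008; y = 0.00 + 2 × 3736.00/3 ≈ 2491.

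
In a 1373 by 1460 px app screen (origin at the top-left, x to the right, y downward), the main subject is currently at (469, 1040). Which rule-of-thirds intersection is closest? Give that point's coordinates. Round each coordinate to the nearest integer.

x = 458 px, y = 973 px

Third lines: x ∈ {458, 915}, y ∈ {487, 973}.
469 is closer to x = 458; 1040 is closer to y = 973.
So the nearest intersection is the lower-left power point.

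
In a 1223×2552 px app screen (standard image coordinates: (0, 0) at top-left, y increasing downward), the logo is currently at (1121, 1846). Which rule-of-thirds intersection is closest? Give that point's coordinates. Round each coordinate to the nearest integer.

x = 815 px, y = 1701 px

Third lines: x ∈ {408, 815}, y ∈ {851, 1701}.
1121 is closer to x = 815; 1846 is closer to y = 1701.
So the nearest intersection is the lower-right power point.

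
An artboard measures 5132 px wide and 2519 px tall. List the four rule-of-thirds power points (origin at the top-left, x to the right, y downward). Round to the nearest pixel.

(1711, 840), (3421, 840), (1711, 1679), (3421, 1679)

One third of 5132 is 1710.67; one third of 2519 is 839.67.
Vertical third lines at x = 1711 and x = 3421; horizontal third lines at y = 840 and y = 1679.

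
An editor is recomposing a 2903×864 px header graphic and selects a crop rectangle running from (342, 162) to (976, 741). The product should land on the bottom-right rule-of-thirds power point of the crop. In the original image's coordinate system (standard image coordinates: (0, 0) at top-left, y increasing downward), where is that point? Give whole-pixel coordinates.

x = 765 px, y = 548 px

Crop width = 976 − 342 = 634 px; one third is 211.33 px.
Crop height = 741 − 162 = 579 px; one third is 193.00 px.
The bottom-right point is two-thirds across and two-thirds down within the crop:
x = 342 + 2 × 211.33 ≈ 765; y = 162 + 2 × 193.00 ≈ 548.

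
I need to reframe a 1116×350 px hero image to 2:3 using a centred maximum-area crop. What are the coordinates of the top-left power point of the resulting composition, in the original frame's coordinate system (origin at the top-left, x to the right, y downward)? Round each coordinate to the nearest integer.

x = 519 px, y = 117 px

1116/350 > 2/3, so the 2:3 crop keeps the full height 350 and trims width to 350 × 2/3 = 233.33 px.
Left offset = (1116 − 233.33)/2 = 441.33 px; top offset = 0.
Top-left is one-third across and one-third down within the crop:
x = 441.33 + 1 × 233.33/3 ≈ 519; y = 0.00 + 1 × 350.00/3 ≈ 117.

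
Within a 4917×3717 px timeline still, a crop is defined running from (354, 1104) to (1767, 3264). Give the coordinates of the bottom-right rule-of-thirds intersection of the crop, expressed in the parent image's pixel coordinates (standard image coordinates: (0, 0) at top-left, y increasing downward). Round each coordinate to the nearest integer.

Crop width = 1767 − 354 = 1413 px; one third is 471.00 px.
Crop height = 3264 − 1104 = 2160 px; one third is 720.00 px.
The bottom-right point is two-thirds across and two-thirds down within the crop:
x = 354 + 2 × 471.00 ≈ 1296; y = 1104 + 2 × 720.00 ≈ 2544.

(1296, 2544)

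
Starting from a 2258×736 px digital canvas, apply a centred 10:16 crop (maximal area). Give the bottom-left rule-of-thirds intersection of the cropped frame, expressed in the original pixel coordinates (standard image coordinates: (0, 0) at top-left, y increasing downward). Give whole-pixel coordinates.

(1052, 491)

2258/736 > 10/16, so the 10:16 crop keeps the full height 736 and trims width to 736 × 10/16 = 460.00 px.
Left offset = (2258 − 460.00)/2 = 899.00 px; top offset = 0.
Bottom-left is one-third across and two-thirds down within the crop:
x = 899.00 + 1 × 460.00/3 ≈ 1052; y = 0.00 + 2 × 736.00/3 ≈ 491.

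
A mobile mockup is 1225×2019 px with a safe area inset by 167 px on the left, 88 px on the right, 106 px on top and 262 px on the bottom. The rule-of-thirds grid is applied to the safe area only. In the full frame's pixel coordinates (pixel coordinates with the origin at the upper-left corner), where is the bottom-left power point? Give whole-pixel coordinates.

Content width = 1225 − 167 − 88 = 970 px; content height = 2019 − 106 − 262 = 1651 px.
Bottom-left is one-third across and two-thirds down within the safe area.
x = 167 + 1 × 970/3 = 167 + 323.33 ≈ 490
y = 106 + 2 × 1651/3 = 106 + 1100.67 ≈ 1207

x = 490 px, y = 1207 px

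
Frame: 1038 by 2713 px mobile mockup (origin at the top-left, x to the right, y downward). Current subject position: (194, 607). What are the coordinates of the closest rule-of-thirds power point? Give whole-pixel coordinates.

(346, 904)

Third lines: x ∈ {346, 692}, y ∈ {904, 1809}.
194 is closer to x = 346; 607 is closer to y = 904.
So the nearest intersection is the upper-left power point.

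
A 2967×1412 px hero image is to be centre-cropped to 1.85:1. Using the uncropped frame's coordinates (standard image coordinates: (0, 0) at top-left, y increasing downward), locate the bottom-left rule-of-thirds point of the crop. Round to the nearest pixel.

(1048, 941)

2967/1412 > 1.85/1, so the 1.85:1 crop keeps the full height 1412 and trims width to 1412 × 1.85/1 = 2612.20 px.
Left offset = (2967 − 2612.20)/2 = 177.40 px; top offset = 0.
Bottom-left is one-third across and two-thirds down within the crop:
x = 177.40 + 1 × 2612.20/3 ≈ 1048; y = 0.00 + 2 × 1412.00/3 ≈ 941.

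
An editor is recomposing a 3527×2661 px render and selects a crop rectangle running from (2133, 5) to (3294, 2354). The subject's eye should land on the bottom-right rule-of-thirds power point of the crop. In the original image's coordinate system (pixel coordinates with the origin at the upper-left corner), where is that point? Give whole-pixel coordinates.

Crop width = 3294 − 2133 = 1161 px; one third is 387.00 px.
Crop height = 2354 − 5 = 2349 px; one third is 783.00 px.
The bottom-right point is two-thirds across and two-thirds down within the crop:
x = 2133 + 2 × 387.00 ≈ 2907; y = 5 + 2 × 783.00 ≈ 1571.

x = 2907 px, y = 1571 px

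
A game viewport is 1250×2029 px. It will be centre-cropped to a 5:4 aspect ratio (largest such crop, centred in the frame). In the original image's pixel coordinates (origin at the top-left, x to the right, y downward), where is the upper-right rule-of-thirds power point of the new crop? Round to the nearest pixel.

(833, 848)

1250/2029 < 5/4, so the 5:4 crop keeps the full width 1250 and trims height to 1250 × 4/5 = 1000.00 px.
Top offset = (2029 − 1000.00)/2 = 514.50 px; left offset = 0.
Upper-right is two-thirds across and one-third down within the crop:
x = 0.00 + 2 × 1250.00/3 ≈ 833; y = 514.50 + 1 × 1000.00/3 ≈ 848.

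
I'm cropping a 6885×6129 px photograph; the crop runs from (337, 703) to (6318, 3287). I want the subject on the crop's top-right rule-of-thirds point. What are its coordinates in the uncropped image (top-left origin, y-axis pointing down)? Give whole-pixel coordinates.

x = 4324 px, y = 1564 px

Crop width = 6318 − 337 = 5981 px; one third is 1993.67 px.
Crop height = 3287 − 703 = 2584 px; one third is 861.33 px.
The top-right point is two-thirds across and one-third down within the crop:
x = 337 + 2 × 1993.67 ≈ 4324; y = 703 + 1 × 861.33 ≈ 1564.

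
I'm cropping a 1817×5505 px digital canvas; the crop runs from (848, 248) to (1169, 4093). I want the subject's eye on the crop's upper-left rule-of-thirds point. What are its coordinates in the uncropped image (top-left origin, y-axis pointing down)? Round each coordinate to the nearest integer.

x = 955 px, y = 1530 px

Crop width = 1169 − 848 = 321 px; one third is 107.00 px.
Crop height = 4093 − 248 = 3845 px; one third is 1281.67 px.
The upper-left point is one-third across and one-third down within the crop:
x = 848 + 1 × 107.00 ≈ 955; y = 248 + 1 × 1281.67 ≈ 1530.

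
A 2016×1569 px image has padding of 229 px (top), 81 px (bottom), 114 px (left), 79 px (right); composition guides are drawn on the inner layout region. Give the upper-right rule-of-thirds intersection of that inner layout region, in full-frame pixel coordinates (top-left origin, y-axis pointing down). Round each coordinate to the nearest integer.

x = 1329 px, y = 649 px

Content width = 2016 − 114 − 79 = 1823 px; content height = 1569 − 229 − 81 = 1259 px.
Upper-right is two-thirds across and one-third down within the inner layout region.
x = 114 + 2 × 1823/3 = 114 + 1215.33 ≈ 1329
y = 229 + 1 × 1259/3 = 229 + 419.67 ≈ 649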